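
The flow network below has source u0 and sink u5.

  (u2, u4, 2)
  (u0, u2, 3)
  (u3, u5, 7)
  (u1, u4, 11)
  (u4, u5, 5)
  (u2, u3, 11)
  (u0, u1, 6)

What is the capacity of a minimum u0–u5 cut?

8

Augment u0→u1→u4→u5: bottleneck 5, flow now 5.
Augment u0→u2→u3→u5: bottleneck 3, flow now 8.
No augmenting path remains; maximum flow = 8.
By max-flow min-cut, the minimum cut capacity equals the max flow.
In the residual graph, reachable from u0: {u0, u1, u4}.
Min-cut edges: u0→u2 (3), u4→u5 (5); capacity 3 + 5 = 8.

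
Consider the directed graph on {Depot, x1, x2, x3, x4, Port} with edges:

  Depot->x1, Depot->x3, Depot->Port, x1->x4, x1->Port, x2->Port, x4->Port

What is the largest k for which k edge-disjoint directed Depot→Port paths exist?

Assign every edge capacity 1; by Menger, the answer equals the max flow.
Path Depot→Port (+1); total 1.
Path Depot→x1→Port (+1); total 2.
No residual Depot→Port path; max flow = 2.
Certifying cut of size 2: {Depot→Port, Depot→x1}.

2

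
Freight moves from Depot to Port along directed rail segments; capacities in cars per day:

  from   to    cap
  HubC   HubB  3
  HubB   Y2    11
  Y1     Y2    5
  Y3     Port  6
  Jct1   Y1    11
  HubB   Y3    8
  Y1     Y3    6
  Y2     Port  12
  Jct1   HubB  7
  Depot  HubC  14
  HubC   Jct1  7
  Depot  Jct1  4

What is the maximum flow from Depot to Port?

Augment Depot→Jct1→Y1→Y3→Port: bottleneck 4, flow now 4.
Augment Depot→HubC→HubB→Y3→Port: bottleneck 2, flow now 6.
Augment Depot→HubC→HubB→Y2→Port: bottleneck 1, flow now 7.
Augment Depot→HubC→Jct1→Y1→Y2→Port: bottleneck 5, flow now 12.
Augment Depot→HubC→Jct1→HubB→Y2→Port: bottleneck 2, flow now 14.
No augmenting path remains; maximum flow = 14.
In the residual graph, reachable from Depot: {Depot, HubC}.
Min-cut edges: Depot→Jct1 (4), HubC→Jct1 (7), HubC→HubB (3); capacity 4 + 7 + 3 = 14.
This cut is saturated, so no flow can exceed 14.

14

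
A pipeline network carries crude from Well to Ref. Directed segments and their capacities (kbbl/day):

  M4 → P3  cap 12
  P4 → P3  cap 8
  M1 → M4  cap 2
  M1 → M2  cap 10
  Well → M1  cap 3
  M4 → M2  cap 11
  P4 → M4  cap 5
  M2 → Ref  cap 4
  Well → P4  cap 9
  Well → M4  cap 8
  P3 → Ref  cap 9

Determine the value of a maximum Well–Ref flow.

Augment Well→M1→M2→Ref: bottleneck 3, flow now 3.
Augment Well→P4→P3→Ref: bottleneck 8, flow now 11.
Augment Well→M4→M2→Ref: bottleneck 1, flow now 12.
Augment Well→M4→P3→Ref: bottleneck 1, flow now 13.
No augmenting path remains; maximum flow = 13.
In the residual graph, reachable from Well: {Well, M1, P4, M4, M2, P3}.
Min-cut edges: M2→Ref (4), P3→Ref (9); capacity 4 + 9 = 13.
This cut is saturated, so no flow can exceed 13.

13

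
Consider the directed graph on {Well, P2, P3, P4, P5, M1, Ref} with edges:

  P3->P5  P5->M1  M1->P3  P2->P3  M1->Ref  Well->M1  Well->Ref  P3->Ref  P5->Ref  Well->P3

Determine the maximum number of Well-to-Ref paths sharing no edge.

3

Assign every edge capacity 1; by Menger, the answer equals the max flow.
Path Well→Ref (+1); total 1.
Path Well→P3→Ref (+1); total 2.
Path Well→M1→Ref (+1); total 3.
No residual Well→Ref path; max flow = 3.
Certifying cut of size 3: {Well→M1, Well→P3, Well→Ref}.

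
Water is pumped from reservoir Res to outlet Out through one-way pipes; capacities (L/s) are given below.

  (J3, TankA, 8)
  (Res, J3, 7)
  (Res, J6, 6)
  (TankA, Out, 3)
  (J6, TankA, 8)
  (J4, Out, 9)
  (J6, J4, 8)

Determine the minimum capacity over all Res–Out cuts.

9

Augment Res→J6→TankA→Out: bottleneck 3, flow now 3.
Augment Res→J6→J4→Out: bottleneck 3, flow now 6.
Augment Res→J3→TankA→J6→J4→Out: bottleneck 3, flow now 9. (uses reverse residual edge)
No augmenting path remains; maximum flow = 9.
By max-flow min-cut, the minimum cut capacity equals the max flow.
In the residual graph, reachable from Res: {Res, J3, TankA}.
Min-cut edges: Res→J6 (6), TankA→Out (3); capacity 6 + 3 = 9.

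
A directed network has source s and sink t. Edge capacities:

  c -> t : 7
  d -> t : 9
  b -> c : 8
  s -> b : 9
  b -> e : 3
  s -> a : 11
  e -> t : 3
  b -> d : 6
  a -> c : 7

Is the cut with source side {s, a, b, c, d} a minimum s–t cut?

No — its capacity is 19, but the minimum cut has capacity 16.

Given cut capacity: 3 + 7 + 9 = 19.
Augment s→a→c→t: bottleneck 7, flow now 7.
Augment s→b→d→t: bottleneck 6, flow now 13.
Augment s→b→e→t: bottleneck 3, flow now 16.
No augmenting path remains; maximum flow = 16.
In the residual graph, reachable from s: {s, a}.
Min-cut edges: s→b (9), a→c (7); capacity 9 + 7 = 16.
Cut capacity 19 exceeds the max flow 16, so it is not minimum.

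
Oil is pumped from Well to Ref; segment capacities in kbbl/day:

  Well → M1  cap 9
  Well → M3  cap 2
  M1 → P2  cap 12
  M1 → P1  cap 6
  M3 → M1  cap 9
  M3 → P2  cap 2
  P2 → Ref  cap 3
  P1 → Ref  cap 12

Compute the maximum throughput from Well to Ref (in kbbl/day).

Augment Well→M1→P2→Ref: bottleneck 3, flow now 3.
Augment Well→M1→P1→Ref: bottleneck 6, flow now 9.
No augmenting path remains; maximum flow = 9.
In the residual graph, reachable from Well: {Well, M1, M3, P2}.
Min-cut edges: M1→P1 (6), P2→Ref (3); capacity 6 + 3 = 9.
This cut is saturated, so no flow can exceed 9.

9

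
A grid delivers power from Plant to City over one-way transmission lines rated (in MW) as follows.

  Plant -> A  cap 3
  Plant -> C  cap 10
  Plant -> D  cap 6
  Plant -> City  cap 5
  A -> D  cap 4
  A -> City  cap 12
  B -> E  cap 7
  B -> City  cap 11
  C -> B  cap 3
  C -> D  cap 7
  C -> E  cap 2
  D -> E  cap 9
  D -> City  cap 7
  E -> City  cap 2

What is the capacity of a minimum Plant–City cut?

20

Augment Plant→City: bottleneck 5, flow now 5.
Augment Plant→A→City: bottleneck 3, flow now 8.
Augment Plant→D→City: bottleneck 6, flow now 14.
Augment Plant→C→B→City: bottleneck 3, flow now 17.
Augment Plant→C→D→City: bottleneck 1, flow now 18.
Augment Plant→C→E→City: bottleneck 2, flow now 20.
No augmenting path remains; maximum flow = 20.
By max-flow min-cut, the minimum cut capacity equals the max flow.
In the residual graph, reachable from Plant: {Plant, C, D, E}.
Min-cut edges: Plant→A (3), Plant→City (5), C→B (3), D→City (7), E→City (2); capacity 3 + 5 + 3 + 7 + 2 = 20.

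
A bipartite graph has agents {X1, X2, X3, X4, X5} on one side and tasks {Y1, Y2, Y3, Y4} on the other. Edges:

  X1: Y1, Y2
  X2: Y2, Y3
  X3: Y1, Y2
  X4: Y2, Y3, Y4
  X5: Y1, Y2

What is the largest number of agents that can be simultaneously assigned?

4

Unit-capacity flow: source→left, listed edges, right→sink; max matching = max flow.
Augmenting path X1→Y1 (+1); matched 1.
Augmenting path X2→Y2 (+1); matched 2.
Augmenting path X4→Y3 (+1); matched 3.
Augmenting path X3→Y2→X2→Y3→X4→Y4 (+1); matched 4.
No augmenting path remains; maximum matching = 4.
König certificate: {X2, X4, Y1, Y2} is a vertex cover of size 4 (every listed pair touches it), so no matching can be larger.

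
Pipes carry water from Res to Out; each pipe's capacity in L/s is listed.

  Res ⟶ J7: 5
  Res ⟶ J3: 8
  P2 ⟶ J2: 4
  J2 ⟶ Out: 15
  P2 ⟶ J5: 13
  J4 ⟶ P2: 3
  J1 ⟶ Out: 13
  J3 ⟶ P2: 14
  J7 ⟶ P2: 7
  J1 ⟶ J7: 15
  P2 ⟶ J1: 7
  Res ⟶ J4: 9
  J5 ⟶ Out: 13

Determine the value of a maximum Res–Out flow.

16

Augment Res→J4→P2→J1→Out: bottleneck 3, flow now 3.
Augment Res→J3→P2→J1→Out: bottleneck 4, flow now 7.
Augment Res→J3→P2→J2→Out: bottleneck 4, flow now 11.
Augment Res→J7→P2→J5→Out: bottleneck 5, flow now 16.
No augmenting path remains; maximum flow = 16.
In the residual graph, reachable from Res: {Res, J4}.
Min-cut edges: Res→J3 (8), Res→J7 (5), J4→P2 (3); capacity 8 + 5 + 3 = 16.
This cut is saturated, so no flow can exceed 16.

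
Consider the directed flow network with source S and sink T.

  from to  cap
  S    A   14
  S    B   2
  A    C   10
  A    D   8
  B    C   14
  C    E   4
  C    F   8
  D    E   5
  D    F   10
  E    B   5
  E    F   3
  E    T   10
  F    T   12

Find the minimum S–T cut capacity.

16

Augment S→A→C→E→T: bottleneck 4, flow now 4.
Augment S→A→C→F→T: bottleneck 6, flow now 10.
Augment S→A→D→E→T: bottleneck 4, flow now 14.
Augment S→B→C→F→T: bottleneck 2, flow now 16.
No augmenting path remains; maximum flow = 16.
By max-flow min-cut, the minimum cut capacity equals the max flow.
In the residual graph, reachable from S: {S}.
Min-cut edges: S→A (14), S→B (2); capacity 14 + 2 = 16.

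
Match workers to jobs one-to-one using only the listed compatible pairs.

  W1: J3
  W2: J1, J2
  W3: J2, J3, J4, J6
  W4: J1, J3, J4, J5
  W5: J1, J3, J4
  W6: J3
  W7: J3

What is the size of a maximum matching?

Unit-capacity flow: source→left, listed edges, right→sink; max matching = max flow.
Augmenting path W1→J3 (+1); matched 1.
Augmenting path W2→J1 (+1); matched 2.
Augmenting path W3→J2 (+1); matched 3.
Augmenting path W4→J4 (+1); matched 4.
Augmenting path W5→J4→W4→J5 (+1); matched 5.
No augmenting path remains; maximum matching = 5.
König certificate: {W2, W3, W4, W5, J3} is a vertex cover of size 5 (every listed pair touches it), so no matching can be larger.

5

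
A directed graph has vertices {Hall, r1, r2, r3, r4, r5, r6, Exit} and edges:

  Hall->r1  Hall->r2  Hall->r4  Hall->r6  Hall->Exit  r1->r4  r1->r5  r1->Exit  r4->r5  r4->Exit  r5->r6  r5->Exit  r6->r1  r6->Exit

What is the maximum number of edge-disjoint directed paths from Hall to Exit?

Assign every edge capacity 1; by Menger, the answer equals the max flow.
Path Hall→Exit (+1); total 1.
Path Hall→r1→Exit (+1); total 2.
Path Hall→r4→Exit (+1); total 3.
Path Hall→r6→Exit (+1); total 4.
No residual Hall→Exit path; max flow = 4.
Certifying cut of size 4: {Hall→Exit, Hall→r1, Hall→r4, Hall→r6}.

4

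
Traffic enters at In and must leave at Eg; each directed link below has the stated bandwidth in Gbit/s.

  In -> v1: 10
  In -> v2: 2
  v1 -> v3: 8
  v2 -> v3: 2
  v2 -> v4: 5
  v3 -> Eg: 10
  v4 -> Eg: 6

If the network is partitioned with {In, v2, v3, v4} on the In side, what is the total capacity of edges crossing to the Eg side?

26

Edges leaving {In, v2, v3, v4}: In→v1 (10), v3→Eg (10), v4→Eg (6).
Cut capacity = 10 + 10 + 6 = 26.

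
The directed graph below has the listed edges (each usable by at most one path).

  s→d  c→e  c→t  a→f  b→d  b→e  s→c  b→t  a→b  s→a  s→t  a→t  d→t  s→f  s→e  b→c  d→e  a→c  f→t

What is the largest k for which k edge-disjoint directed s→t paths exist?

5

Assign every edge capacity 1; by Menger, the answer equals the max flow.
Path s→t (+1); total 1.
Path s→a→t (+1); total 2.
Path s→c→t (+1); total 3.
Path s→d→t (+1); total 4.
Path s→f→t (+1); total 5.
No residual s→t path; max flow = 5.
Certifying cut of size 5: {s→a, s→c, s→d, s→f, s→t}.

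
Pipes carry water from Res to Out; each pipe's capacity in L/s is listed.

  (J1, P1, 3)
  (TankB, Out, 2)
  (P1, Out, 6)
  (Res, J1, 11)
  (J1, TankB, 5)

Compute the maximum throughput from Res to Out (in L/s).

5

Augment Res→J1→TankB→Out: bottleneck 2, flow now 2.
Augment Res→J1→P1→Out: bottleneck 3, flow now 5.
No augmenting path remains; maximum flow = 5.
In the residual graph, reachable from Res: {Res, J1, TankB}.
Min-cut edges: J1→P1 (3), TankB→Out (2); capacity 3 + 2 = 5.
This cut is saturated, so no flow can exceed 5.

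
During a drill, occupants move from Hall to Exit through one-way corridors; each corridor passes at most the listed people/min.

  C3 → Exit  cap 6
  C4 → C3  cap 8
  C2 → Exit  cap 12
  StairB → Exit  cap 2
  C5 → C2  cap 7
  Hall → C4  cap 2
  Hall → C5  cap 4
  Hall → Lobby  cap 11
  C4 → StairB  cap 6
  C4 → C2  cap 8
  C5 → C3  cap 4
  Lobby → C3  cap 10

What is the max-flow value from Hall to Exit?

12

Augment Hall→C4→C2→Exit: bottleneck 2, flow now 2.
Augment Hall→C5→C2→Exit: bottleneck 4, flow now 6.
Augment Hall→Lobby→C3→Exit: bottleneck 6, flow now 12.
No augmenting path remains; maximum flow = 12.
In the residual graph, reachable from Hall: {Hall, Lobby, C3}.
Min-cut edges: Hall→C4 (2), Hall→C5 (4), C3→Exit (6); capacity 2 + 4 + 6 = 12.
This cut is saturated, so no flow can exceed 12.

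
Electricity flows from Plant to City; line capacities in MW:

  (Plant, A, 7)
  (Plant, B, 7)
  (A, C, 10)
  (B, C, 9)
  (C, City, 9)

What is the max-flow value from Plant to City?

Augment Plant→A→C→City: bottleneck 7, flow now 7.
Augment Plant→B→C→City: bottleneck 2, flow now 9.
No augmenting path remains; maximum flow = 9.
In the residual graph, reachable from Plant: {Plant, A, B, C}.
Min-cut edges: C→City (9); capacity 9 = 9.
This cut is saturated, so no flow can exceed 9.

9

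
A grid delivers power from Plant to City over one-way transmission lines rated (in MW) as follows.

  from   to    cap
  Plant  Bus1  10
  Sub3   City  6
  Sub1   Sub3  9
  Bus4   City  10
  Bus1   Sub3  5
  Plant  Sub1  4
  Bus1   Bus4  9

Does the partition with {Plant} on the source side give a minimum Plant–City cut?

Yes — it is a minimum cut (capacity 14).

Given cut capacity: 10 + 4 = 14.
Augment Plant→Bus1→Sub3→City: bottleneck 5, flow now 5.
Augment Plant→Bus1→Bus4→City: bottleneck 5, flow now 10.
Augment Plant→Sub1→Sub3→City: bottleneck 1, flow now 11.
Augment Plant→Sub1→Sub3→Bus1→Bus4→City: bottleneck 3, flow now 14. (uses reverse residual edge)
No augmenting path remains; maximum flow = 14.
Cut capacity 14 equals the max flow, so it is a minimum cut.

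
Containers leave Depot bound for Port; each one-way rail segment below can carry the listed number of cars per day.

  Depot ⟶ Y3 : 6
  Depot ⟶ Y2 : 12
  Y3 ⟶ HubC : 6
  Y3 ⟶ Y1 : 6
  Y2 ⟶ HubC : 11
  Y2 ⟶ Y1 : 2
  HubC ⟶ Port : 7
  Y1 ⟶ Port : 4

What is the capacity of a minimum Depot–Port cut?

11

Augment Depot→Y3→HubC→Port: bottleneck 6, flow now 6.
Augment Depot→Y2→HubC→Port: bottleneck 1, flow now 7.
Augment Depot→Y2→Y1→Port: bottleneck 2, flow now 9.
Augment Depot→Y2→HubC→Y3→Y1→Port: bottleneck 2, flow now 11. (uses reverse residual edge)
No augmenting path remains; maximum flow = 11.
By max-flow min-cut, the minimum cut capacity equals the max flow.
In the residual graph, reachable from Depot: {Depot, Y3, Y2, HubC, Y1}.
Min-cut edges: HubC→Port (7), Y1→Port (4); capacity 7 + 4 = 11.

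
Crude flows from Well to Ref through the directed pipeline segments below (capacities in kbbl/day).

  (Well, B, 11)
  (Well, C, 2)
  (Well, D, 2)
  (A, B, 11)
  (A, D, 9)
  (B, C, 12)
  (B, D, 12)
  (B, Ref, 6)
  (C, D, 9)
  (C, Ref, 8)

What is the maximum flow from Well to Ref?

13

Augment Well→B→Ref: bottleneck 6, flow now 6.
Augment Well→C→Ref: bottleneck 2, flow now 8.
Augment Well→B→C→Ref: bottleneck 5, flow now 13.
No augmenting path remains; maximum flow = 13.
In the residual graph, reachable from Well: {Well, D}.
Min-cut edges: Well→B (11), Well→C (2); capacity 11 + 2 = 13.
This cut is saturated, so no flow can exceed 13.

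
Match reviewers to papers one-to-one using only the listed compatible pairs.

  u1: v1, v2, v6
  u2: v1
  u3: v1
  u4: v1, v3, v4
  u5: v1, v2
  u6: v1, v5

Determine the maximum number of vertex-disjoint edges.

Unit-capacity flow: source→left, listed edges, right→sink; max matching = max flow.
Augmenting path u1→v1 (+1); matched 1.
Augmenting path u4→v3 (+1); matched 2.
Augmenting path u5→v2 (+1); matched 3.
Augmenting path u6→v5 (+1); matched 4.
Augmenting path u2→v1→u1→v6 (+1); matched 5.
No augmenting path remains; maximum matching = 5.
König certificate: {u1, u4, u5, u6, v1} is a vertex cover of size 5 (every listed pair touches it), so no matching can be larger.

5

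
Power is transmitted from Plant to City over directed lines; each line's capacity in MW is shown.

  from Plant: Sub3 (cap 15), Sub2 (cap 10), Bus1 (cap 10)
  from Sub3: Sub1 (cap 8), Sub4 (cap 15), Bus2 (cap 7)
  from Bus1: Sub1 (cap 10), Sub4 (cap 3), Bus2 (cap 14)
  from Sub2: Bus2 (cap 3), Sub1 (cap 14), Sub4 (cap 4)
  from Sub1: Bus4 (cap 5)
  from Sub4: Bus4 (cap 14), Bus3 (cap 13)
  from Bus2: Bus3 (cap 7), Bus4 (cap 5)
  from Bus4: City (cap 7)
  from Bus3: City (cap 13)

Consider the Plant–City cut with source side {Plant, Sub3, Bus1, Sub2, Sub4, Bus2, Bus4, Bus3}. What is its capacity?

Edges leaving {Plant, Sub3, Bus1, Sub2, Sub4, Bus2, Bus4, Bus3}: Sub3→Sub1 (8), Bus1→Sub1 (10), Sub2→Sub1 (14), Bus4→City (7), Bus3→City (13).
Cut capacity = 8 + 10 + 14 + 7 + 13 = 52.

52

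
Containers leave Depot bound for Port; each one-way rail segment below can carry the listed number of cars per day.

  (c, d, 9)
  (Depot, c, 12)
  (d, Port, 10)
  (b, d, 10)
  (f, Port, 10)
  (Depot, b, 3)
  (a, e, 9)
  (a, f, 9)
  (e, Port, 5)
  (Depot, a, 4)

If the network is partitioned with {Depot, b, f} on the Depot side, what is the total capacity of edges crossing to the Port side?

Edges leaving {Depot, b, f}: Depot→a (4), Depot→c (12), b→d (10), f→Port (10).
Cut capacity = 4 + 12 + 10 + 10 = 36.

36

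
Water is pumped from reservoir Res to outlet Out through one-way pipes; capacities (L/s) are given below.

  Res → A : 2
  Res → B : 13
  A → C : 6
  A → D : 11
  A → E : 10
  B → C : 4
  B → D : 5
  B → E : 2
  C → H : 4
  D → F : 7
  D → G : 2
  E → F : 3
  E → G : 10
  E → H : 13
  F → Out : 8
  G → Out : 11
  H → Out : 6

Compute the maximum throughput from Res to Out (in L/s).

Augment Res→A→C→H→Out: bottleneck 2, flow now 2.
Augment Res→B→C→H→Out: bottleneck 2, flow now 4.
Augment Res→B→D→F→Out: bottleneck 5, flow now 9.
Augment Res→B→E→F→Out: bottleneck 2, flow now 11.
Augment Res→B→C→A→D→F→Out: bottleneck 1, flow now 12. (uses reverse residual edge)
Augment Res→B→C→A→D→G→Out: bottleneck 1, flow now 13. (uses reverse residual edge)
No augmenting path remains; maximum flow = 13.
In the residual graph, reachable from Res: {Res, B}.
Min-cut edges: Res→A (2), B→C (4), B→D (5), B→E (2); capacity 2 + 4 + 5 + 2 = 13.
This cut is saturated, so no flow can exceed 13.

13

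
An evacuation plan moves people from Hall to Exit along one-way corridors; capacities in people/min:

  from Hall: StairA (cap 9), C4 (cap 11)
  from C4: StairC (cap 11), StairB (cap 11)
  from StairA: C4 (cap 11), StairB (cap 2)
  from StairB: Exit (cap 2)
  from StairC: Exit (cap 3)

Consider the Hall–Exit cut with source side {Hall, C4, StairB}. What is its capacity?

Edges leaving {Hall, C4, StairB}: Hall→StairA (9), C4→StairC (11), StairB→Exit (2).
Cut capacity = 9 + 11 + 2 = 22.

22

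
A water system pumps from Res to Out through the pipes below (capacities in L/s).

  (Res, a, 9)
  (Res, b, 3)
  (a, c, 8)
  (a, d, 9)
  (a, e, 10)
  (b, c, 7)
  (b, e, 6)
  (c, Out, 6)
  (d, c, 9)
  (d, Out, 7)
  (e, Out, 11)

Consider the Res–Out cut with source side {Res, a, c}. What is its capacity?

28

Edges leaving {Res, a, c}: Res→b (3), a→d (9), a→e (10), c→Out (6).
Cut capacity = 3 + 9 + 10 + 6 = 28.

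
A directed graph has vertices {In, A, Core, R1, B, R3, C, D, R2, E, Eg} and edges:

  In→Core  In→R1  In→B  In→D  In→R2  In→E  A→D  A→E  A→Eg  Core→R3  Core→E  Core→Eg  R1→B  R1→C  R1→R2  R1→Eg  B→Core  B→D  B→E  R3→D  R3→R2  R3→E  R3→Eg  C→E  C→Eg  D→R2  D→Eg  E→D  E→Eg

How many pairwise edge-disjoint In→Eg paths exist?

5

Assign every edge capacity 1; by Menger, the answer equals the max flow.
Path In→Core→Eg (+1); total 1.
Path In→R1→Eg (+1); total 2.
Path In→D→Eg (+1); total 3.
Path In→E→Eg (+1); total 4.
Path In→B→Core→R3→Eg (+1); total 5.
No residual In→Eg path; max flow = 5.
Certifying cut of size 5: {In→B, In→Core, In→D, In→E, In→R1}.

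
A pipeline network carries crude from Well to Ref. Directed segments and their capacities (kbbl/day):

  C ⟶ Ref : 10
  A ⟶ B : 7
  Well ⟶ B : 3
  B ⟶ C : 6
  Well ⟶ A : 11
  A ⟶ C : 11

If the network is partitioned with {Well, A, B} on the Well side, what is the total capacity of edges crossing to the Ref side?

Edges leaving {Well, A, B}: A→C (11), B→C (6).
Cut capacity = 11 + 6 = 17.

17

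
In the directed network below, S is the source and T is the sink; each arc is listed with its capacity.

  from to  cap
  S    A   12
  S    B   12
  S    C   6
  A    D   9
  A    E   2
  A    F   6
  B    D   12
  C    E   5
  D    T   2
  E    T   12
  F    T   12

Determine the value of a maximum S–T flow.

15

Augment S→A→D→T: bottleneck 2, flow now 2.
Augment S→A→E→T: bottleneck 2, flow now 4.
Augment S→A→F→T: bottleneck 6, flow now 10.
Augment S→C→E→T: bottleneck 5, flow now 15.
No augmenting path remains; maximum flow = 15.
In the residual graph, reachable from S: {S, A, B, C, D}.
Min-cut edges: A→E (2), A→F (6), C→E (5), D→T (2); capacity 2 + 6 + 5 + 2 = 15.
This cut is saturated, so no flow can exceed 15.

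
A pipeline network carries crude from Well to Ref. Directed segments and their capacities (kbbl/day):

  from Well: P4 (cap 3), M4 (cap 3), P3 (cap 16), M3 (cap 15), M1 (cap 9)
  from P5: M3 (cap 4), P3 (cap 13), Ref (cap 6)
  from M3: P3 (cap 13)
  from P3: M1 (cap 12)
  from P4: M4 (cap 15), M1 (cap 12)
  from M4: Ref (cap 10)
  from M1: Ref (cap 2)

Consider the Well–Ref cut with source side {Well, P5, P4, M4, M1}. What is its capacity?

Edges leaving {Well, P5, P4, M4, M1}: Well→M3 (15), Well→P3 (16), P5→M3 (4), P5→P3 (13), P5→Ref (6), M4→Ref (10), M1→Ref (2).
Cut capacity = 15 + 16 + 4 + 13 + 6 + 10 + 2 = 66.

66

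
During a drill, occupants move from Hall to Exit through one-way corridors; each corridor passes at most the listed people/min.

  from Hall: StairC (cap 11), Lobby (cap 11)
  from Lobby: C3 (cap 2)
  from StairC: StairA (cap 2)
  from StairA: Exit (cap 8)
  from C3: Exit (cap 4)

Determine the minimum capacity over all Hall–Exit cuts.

Augment Hall→Lobby→C3→Exit: bottleneck 2, flow now 2.
Augment Hall→StairC→StairA→Exit: bottleneck 2, flow now 4.
No augmenting path remains; maximum flow = 4.
By max-flow min-cut, the minimum cut capacity equals the max flow.
In the residual graph, reachable from Hall: {Hall, Lobby, StairC}.
Min-cut edges: Lobby→C3 (2), StairC→StairA (2); capacity 2 + 2 = 4.

4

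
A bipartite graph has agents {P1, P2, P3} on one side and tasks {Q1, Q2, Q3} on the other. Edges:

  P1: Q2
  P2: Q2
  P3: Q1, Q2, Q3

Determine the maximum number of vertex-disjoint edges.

Unit-capacity flow: source→left, listed edges, right→sink; max matching = max flow.
Augmenting path P1→Q2 (+1); matched 1.
Augmenting path P3→Q1 (+1); matched 2.
No augmenting path remains; maximum matching = 2.
König certificate: {P3, Q2} is a vertex cover of size 2 (every listed pair touches it), so no matching can be larger.

2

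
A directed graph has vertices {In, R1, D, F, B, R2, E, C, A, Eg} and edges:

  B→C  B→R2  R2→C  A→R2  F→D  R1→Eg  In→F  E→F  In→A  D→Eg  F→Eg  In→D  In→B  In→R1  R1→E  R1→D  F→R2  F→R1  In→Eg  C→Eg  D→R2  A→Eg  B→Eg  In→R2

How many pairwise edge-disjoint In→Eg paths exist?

7

Assign every edge capacity 1; by Menger, the answer equals the max flow.
Path In→Eg (+1); total 1.
Path In→R1→Eg (+1); total 2.
Path In→D→Eg (+1); total 3.
Path In→F→Eg (+1); total 4.
Path In→B→Eg (+1); total 5.
Path In→A→Eg (+1); total 6.
Path In→R2→C→Eg (+1); total 7.
No residual In→Eg path; max flow = 7.
Certifying cut of size 7: {In→A, In→B, In→D, In→Eg, In→F, In→R1, In→R2}.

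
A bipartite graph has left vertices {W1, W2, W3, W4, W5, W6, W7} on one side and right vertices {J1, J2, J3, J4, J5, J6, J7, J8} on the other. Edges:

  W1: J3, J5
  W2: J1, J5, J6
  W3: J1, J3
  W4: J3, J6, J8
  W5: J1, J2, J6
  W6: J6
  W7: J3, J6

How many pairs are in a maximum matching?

6

Unit-capacity flow: source→left, listed edges, right→sink; max matching = max flow.
Augmenting path W1→J3 (+1); matched 1.
Augmenting path W2→J1 (+1); matched 2.
Augmenting path W4→J6 (+1); matched 3.
Augmenting path W5→J2 (+1); matched 4.
Augmenting path W3→J1→W2→J5 (+1); matched 5.
Augmenting path W6→J6→W4→J8 (+1); matched 6.
No augmenting path remains; maximum matching = 6.
König certificate: {W4, W5, J1, J3, J5, J6} is a vertex cover of size 6 (every listed pair touches it), so no matching can be larger.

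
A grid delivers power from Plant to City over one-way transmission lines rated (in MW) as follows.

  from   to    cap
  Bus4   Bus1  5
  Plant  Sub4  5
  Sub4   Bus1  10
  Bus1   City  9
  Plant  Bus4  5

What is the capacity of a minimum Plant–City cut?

Augment Plant→Sub4→Bus1→City: bottleneck 5, flow now 5.
Augment Plant→Bus4→Bus1→City: bottleneck 4, flow now 9.
No augmenting path remains; maximum flow = 9.
By max-flow min-cut, the minimum cut capacity equals the max flow.
In the residual graph, reachable from Plant: {Plant, Sub4, Bus4, Bus1}.
Min-cut edges: Bus1→City (9); capacity 9 = 9.

9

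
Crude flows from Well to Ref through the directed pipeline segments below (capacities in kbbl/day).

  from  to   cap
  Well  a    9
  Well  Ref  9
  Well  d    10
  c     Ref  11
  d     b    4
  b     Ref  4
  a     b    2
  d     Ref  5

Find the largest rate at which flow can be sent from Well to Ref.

18

Augment Well→Ref: bottleneck 9, flow now 9.
Augment Well→d→Ref: bottleneck 5, flow now 14.
Augment Well→a→b→Ref: bottleneck 2, flow now 16.
Augment Well→d→b→Ref: bottleneck 2, flow now 18.
No augmenting path remains; maximum flow = 18.
In the residual graph, reachable from Well: {Well, a, b, d}.
Min-cut edges: Well→Ref (9), b→Ref (4), d→Ref (5); capacity 9 + 4 + 5 = 18.
This cut is saturated, so no flow can exceed 18.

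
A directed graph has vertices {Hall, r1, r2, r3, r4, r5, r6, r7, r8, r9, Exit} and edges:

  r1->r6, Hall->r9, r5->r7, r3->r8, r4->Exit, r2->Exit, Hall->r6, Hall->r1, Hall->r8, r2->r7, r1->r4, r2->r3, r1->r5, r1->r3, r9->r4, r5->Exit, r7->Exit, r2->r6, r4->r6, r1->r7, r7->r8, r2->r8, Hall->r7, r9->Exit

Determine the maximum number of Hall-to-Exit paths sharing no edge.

3

Assign every edge capacity 1; by Menger, the answer equals the max flow.
Path Hall→r7→Exit (+1); total 1.
Path Hall→r9→Exit (+1); total 2.
Path Hall→r1→r4→Exit (+1); total 3.
No residual Hall→Exit path; max flow = 3.
Certifying cut of size 3: {Hall→r1, Hall→r7, Hall→r9}.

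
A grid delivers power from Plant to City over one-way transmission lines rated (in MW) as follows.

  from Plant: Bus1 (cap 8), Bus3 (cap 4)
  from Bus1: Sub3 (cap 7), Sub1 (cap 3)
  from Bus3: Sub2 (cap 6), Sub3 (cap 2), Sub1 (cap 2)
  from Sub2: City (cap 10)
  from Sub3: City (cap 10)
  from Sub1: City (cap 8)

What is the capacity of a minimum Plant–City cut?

Augment Plant→Bus1→Sub3→City: bottleneck 7, flow now 7.
Augment Plant→Bus1→Sub1→City: bottleneck 1, flow now 8.
Augment Plant→Bus3→Sub2→City: bottleneck 4, flow now 12.
No augmenting path remains; maximum flow = 12.
By max-flow min-cut, the minimum cut capacity equals the max flow.
In the residual graph, reachable from Plant: {Plant}.
Min-cut edges: Plant→Bus1 (8), Plant→Bus3 (4); capacity 8 + 4 = 12.

12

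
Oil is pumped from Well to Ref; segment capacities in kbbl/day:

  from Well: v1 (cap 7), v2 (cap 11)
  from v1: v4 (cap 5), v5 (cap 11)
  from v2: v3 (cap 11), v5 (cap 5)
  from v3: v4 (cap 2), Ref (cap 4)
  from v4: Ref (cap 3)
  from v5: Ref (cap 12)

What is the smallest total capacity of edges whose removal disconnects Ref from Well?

Augment Well→v1→v4→Ref: bottleneck 3, flow now 3.
Augment Well→v1→v5→Ref: bottleneck 4, flow now 7.
Augment Well→v2→v3→Ref: bottleneck 4, flow now 11.
Augment Well→v2→v5→Ref: bottleneck 5, flow now 16.
Augment Well→v2→v3→v4→v1→v5→Ref: bottleneck 2, flow now 18. (uses reverse residual edge)
No augmenting path remains; maximum flow = 18.
By max-flow min-cut, the minimum cut capacity equals the max flow.
In the residual graph, reachable from Well: {Well}.
Min-cut edges: Well→v1 (7), Well→v2 (11); capacity 7 + 11 = 18.

18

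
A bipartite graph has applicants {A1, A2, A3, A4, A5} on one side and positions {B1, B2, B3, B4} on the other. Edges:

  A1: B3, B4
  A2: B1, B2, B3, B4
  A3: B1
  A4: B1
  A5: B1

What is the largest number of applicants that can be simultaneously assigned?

3

Unit-capacity flow: source→left, listed edges, right→sink; max matching = max flow.
Augmenting path A1→B3 (+1); matched 1.
Augmenting path A2→B1 (+1); matched 2.
Augmenting path A3→B1→A2→B2 (+1); matched 3.
No augmenting path remains; maximum matching = 3.
König certificate: {A1, A2, B1} is a vertex cover of size 3 (every listed pair touches it), so no matching can be larger.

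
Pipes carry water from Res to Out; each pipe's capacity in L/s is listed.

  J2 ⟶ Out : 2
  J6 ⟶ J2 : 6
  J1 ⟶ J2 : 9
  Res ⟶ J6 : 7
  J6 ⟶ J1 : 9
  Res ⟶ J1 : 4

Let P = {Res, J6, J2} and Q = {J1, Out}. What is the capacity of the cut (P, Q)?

15

Edges leaving {Res, J6, J2}: Res→J1 (4), J6→J1 (9), J2→Out (2).
Cut capacity = 4 + 9 + 2 = 15.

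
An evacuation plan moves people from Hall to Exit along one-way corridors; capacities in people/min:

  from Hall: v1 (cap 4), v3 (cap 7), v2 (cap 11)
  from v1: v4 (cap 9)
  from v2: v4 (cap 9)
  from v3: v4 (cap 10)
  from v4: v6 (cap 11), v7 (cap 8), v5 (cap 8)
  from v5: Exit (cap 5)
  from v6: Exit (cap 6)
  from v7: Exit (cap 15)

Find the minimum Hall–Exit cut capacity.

Augment Hall→v1→v4→v5→Exit: bottleneck 4, flow now 4.
Augment Hall→v2→v4→v5→Exit: bottleneck 1, flow now 5.
Augment Hall→v2→v4→v6→Exit: bottleneck 6, flow now 11.
Augment Hall→v2→v4→v7→Exit: bottleneck 2, flow now 13.
Augment Hall→v3→v4→v7→Exit: bottleneck 6, flow now 19.
No augmenting path remains; maximum flow = 19.
By max-flow min-cut, the minimum cut capacity equals the max flow.
In the residual graph, reachable from Hall: {Hall, v1, v2, v3, v4, v5, v6}.
Min-cut edges: v4→v7 (8), v5→Exit (5), v6→Exit (6); capacity 8 + 5 + 6 = 19.

19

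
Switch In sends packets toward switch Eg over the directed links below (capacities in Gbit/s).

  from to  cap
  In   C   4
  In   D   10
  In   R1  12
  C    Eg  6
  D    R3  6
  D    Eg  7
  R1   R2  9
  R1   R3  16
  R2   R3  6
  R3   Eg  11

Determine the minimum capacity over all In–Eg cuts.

22

Augment In→C→Eg: bottleneck 4, flow now 4.
Augment In→D→Eg: bottleneck 7, flow now 11.
Augment In→D→R3→Eg: bottleneck 3, flow now 14.
Augment In→R1→R3→Eg: bottleneck 8, flow now 22.
No augmenting path remains; maximum flow = 22.
By max-flow min-cut, the minimum cut capacity equals the max flow.
In the residual graph, reachable from In: {In, D, R1, R2, R3}.
Min-cut edges: In→C (4), D→Eg (7), R3→Eg (11); capacity 4 + 7 + 11 = 22.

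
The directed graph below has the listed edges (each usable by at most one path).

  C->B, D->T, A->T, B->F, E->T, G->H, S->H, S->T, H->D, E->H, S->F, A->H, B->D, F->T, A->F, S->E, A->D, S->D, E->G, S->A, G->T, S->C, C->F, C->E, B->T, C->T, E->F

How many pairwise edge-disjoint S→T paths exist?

6

Assign every edge capacity 1; by Menger, the answer equals the max flow.
Path S→T (+1); total 1.
Path S→A→T (+1); total 2.
Path S→C→T (+1); total 3.
Path S→D→T (+1); total 4.
Path S→E→T (+1); total 5.
Path S→F→T (+1); total 6.
No residual S→T path; max flow = 6.
Certifying cut of size 6: {D→T, S→A, S→C, S→E, S→F, S→T}.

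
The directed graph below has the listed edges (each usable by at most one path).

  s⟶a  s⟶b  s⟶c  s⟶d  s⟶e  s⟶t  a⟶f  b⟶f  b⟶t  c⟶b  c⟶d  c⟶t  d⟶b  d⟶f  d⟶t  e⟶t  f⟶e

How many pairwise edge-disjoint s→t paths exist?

Assign every edge capacity 1; by Menger, the answer equals the max flow.
Path s→t (+1); total 1.
Path s→b→t (+1); total 2.
Path s→c→t (+1); total 3.
Path s→d→t (+1); total 4.
Path s→e→t (+1); total 5.
No residual s→t path; max flow = 5.
Certifying cut of size 5: {e→t, s→b, s→c, s→d, s→t}.

5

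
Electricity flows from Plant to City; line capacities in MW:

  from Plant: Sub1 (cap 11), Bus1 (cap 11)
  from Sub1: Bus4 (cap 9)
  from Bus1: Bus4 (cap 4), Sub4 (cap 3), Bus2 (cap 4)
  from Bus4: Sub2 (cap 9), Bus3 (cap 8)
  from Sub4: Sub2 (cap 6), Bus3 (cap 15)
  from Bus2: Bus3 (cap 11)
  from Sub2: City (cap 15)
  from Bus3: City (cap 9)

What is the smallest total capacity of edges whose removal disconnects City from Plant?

20

Augment Plant→Sub1→Bus4→Sub2→City: bottleneck 9, flow now 9.
Augment Plant→Bus1→Bus4→Bus3→City: bottleneck 4, flow now 13.
Augment Plant→Bus1→Sub4→Sub2→City: bottleneck 3, flow now 16.
Augment Plant→Bus1→Bus2→Bus3→City: bottleneck 4, flow now 20.
No augmenting path remains; maximum flow = 20.
By max-flow min-cut, the minimum cut capacity equals the max flow.
In the residual graph, reachable from Plant: {Plant, Sub1}.
Min-cut edges: Plant→Bus1 (11), Sub1→Bus4 (9); capacity 11 + 9 = 20.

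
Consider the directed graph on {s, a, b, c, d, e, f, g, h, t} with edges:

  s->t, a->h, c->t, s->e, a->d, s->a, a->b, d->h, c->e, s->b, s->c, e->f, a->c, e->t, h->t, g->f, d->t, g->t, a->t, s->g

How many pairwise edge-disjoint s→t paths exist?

5

Assign every edge capacity 1; by Menger, the answer equals the max flow.
Path s→t (+1); total 1.
Path s→a→t (+1); total 2.
Path s→c→t (+1); total 3.
Path s→e→t (+1); total 4.
Path s→g→t (+1); total 5.
No residual s→t path; max flow = 5.
Certifying cut of size 5: {s→a, s→c, s→e, s→g, s→t}.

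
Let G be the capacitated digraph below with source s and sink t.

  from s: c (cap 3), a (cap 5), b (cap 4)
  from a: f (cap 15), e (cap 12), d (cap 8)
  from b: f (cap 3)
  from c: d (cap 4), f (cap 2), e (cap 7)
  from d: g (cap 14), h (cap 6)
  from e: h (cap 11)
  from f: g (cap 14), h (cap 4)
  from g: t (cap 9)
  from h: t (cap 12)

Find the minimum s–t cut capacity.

Augment s→a→d→g→t: bottleneck 5, flow now 5.
Augment s→b→f→g→t: bottleneck 3, flow now 8.
Augment s→c→d→g→t: bottleneck 1, flow now 9.
Augment s→c→d→h→t: bottleneck 2, flow now 11.
No augmenting path remains; maximum flow = 11.
By max-flow min-cut, the minimum cut capacity equals the max flow.
In the residual graph, reachable from s: {s, b}.
Min-cut edges: s→a (5), s→c (3), b→f (3); capacity 5 + 3 + 3 = 11.

11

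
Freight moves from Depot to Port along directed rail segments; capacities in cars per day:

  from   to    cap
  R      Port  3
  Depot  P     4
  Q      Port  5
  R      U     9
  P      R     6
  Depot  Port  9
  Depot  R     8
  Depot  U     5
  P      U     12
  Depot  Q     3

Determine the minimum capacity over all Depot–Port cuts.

15

Augment Depot→Port: bottleneck 9, flow now 9.
Augment Depot→Q→Port: bottleneck 3, flow now 12.
Augment Depot→R→Port: bottleneck 3, flow now 15.
No augmenting path remains; maximum flow = 15.
By max-flow min-cut, the minimum cut capacity equals the max flow.
In the residual graph, reachable from Depot: {Depot, P, R, U}.
Min-cut edges: Depot→Q (3), Depot→Port (9), R→Port (3); capacity 3 + 9 + 3 = 15.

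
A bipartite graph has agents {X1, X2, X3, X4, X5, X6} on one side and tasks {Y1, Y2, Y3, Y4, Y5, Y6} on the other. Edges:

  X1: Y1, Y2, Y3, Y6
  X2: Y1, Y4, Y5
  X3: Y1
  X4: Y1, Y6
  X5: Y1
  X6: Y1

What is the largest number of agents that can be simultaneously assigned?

Unit-capacity flow: source→left, listed edges, right→sink; max matching = max flow.
Augmenting path X1→Y1 (+1); matched 1.
Augmenting path X2→Y4 (+1); matched 2.
Augmenting path X4→Y6 (+1); matched 3.
Augmenting path X3→Y1→X1→Y2 (+1); matched 4.
No augmenting path remains; maximum matching = 4.
König certificate: {X1, X2, X4, Y1} is a vertex cover of size 4 (every listed pair touches it), so no matching can be larger.

4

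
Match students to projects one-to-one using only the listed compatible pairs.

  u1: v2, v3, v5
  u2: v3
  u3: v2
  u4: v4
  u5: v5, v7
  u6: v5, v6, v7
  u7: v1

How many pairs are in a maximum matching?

7

Unit-capacity flow: source→left, listed edges, right→sink; max matching = max flow.
Augmenting path u1→v2 (+1); matched 1.
Augmenting path u2→v3 (+1); matched 2.
Augmenting path u4→v4 (+1); matched 3.
Augmenting path u5→v5 (+1); matched 4.
Augmenting path u6→v6 (+1); matched 5.
Augmenting path u7→v1 (+1); matched 6.
Augmenting path u3→v2→u1→v5→u5→v7 (+1); matched 7.
No augmenting path remains; maximum matching = 7.
König certificate: {u1, u2, u3, u4, u5, u6, u7} is a vertex cover of size 7 (every listed pair touches it), so no matching can be larger.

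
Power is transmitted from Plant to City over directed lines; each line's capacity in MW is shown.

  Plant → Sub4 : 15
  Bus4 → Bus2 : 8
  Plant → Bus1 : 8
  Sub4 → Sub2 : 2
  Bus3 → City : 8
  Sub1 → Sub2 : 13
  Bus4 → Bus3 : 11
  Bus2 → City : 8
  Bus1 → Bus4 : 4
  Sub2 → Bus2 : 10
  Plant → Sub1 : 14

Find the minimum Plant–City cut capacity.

Augment Plant→Sub4→Sub2→Bus2→City: bottleneck 2, flow now 2.
Augment Plant→Bus1→Bus4→Bus2→City: bottleneck 4, flow now 6.
Augment Plant→Sub1→Sub2→Bus2→City: bottleneck 2, flow now 8.
Augment Plant→Sub1→Sub2→Bus2→Bus4→Bus3→City: bottleneck 4, flow now 12. (uses reverse residual edge)
No augmenting path remains; maximum flow = 12.
By max-flow min-cut, the minimum cut capacity equals the max flow.
In the residual graph, reachable from Plant: {Plant, Sub4, Bus1, Sub1, Sub2, Bus2}.
Min-cut edges: Bus1→Bus4 (4), Bus2→City (8); capacity 4 + 8 = 12.

12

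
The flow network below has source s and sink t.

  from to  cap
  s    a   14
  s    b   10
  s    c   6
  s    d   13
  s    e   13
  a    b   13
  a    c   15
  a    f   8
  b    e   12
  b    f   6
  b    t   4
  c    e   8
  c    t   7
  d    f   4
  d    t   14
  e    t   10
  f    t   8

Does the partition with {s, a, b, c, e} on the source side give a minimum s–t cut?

No — its capacity is 48, but the minimum cut has capacity 42.

Given cut capacity: 13 + 8 + 6 + 4 + 7 + 10 = 48.
Augment s→b→t: bottleneck 4, flow now 4.
Augment s→c→t: bottleneck 6, flow now 10.
Augment s→d→t: bottleneck 13, flow now 23.
Augment s→e→t: bottleneck 10, flow now 33.
Augment s→a→c→t: bottleneck 1, flow now 34.
Augment s→a→f→t: bottleneck 8, flow now 42.
No augmenting path remains; maximum flow = 42.
In the residual graph, reachable from s: {s, a, b, c, e, f}.
Min-cut edges: s→d (13), b→t (4), c→t (7), e→t (10), f→t (8); capacity 13 + 4 + 7 + 10 + 8 = 42.
Cut capacity 48 exceeds the max flow 42, so it is not minimum.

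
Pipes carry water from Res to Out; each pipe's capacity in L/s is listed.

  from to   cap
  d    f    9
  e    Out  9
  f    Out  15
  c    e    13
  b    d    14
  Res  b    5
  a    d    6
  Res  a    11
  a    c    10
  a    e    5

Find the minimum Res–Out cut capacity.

Augment Res→a→e→Out: bottleneck 5, flow now 5.
Augment Res→a→c→e→Out: bottleneck 4, flow now 9.
Augment Res→a→d→f→Out: bottleneck 2, flow now 11.
Augment Res→b→d→f→Out: bottleneck 5, flow now 16.
No augmenting path remains; maximum flow = 16.
By max-flow min-cut, the minimum cut capacity equals the max flow.
In the residual graph, reachable from Res: {Res}.
Min-cut edges: Res→a (11), Res→b (5); capacity 11 + 5 = 16.

16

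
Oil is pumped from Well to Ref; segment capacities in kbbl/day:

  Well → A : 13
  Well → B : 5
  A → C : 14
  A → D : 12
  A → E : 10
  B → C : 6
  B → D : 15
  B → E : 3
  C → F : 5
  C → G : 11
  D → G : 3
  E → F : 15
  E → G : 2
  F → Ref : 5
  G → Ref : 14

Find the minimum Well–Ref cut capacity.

18

Augment Well→A→C→F→Ref: bottleneck 5, flow now 5.
Augment Well→A→C→G→Ref: bottleneck 8, flow now 13.
Augment Well→B→C→G→Ref: bottleneck 3, flow now 16.
Augment Well→B→D→G→Ref: bottleneck 2, flow now 18.
No augmenting path remains; maximum flow = 18.
By max-flow min-cut, the minimum cut capacity equals the max flow.
In the residual graph, reachable from Well: {Well}.
Min-cut edges: Well→A (13), Well→B (5); capacity 13 + 5 = 18.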